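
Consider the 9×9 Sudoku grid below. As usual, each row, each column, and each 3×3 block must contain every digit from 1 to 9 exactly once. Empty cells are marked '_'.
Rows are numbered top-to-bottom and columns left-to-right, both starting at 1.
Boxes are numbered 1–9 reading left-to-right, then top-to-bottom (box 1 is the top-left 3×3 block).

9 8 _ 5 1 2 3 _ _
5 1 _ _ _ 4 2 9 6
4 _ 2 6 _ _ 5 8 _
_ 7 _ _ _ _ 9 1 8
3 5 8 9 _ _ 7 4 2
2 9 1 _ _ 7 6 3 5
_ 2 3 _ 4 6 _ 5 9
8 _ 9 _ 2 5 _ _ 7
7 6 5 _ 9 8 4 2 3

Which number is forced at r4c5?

5

Cell r4c5 itself could take any of {3, 5, 6} by direct elimination.
Consider where 5 can go in column 5.
r2c5 is out (row 2 already has a 5).
r3c5 is out (row 3 already has a 5).
r5c5 is out (row 5 already has a 5).
r6c5 is out (row 6 already has a 5).
So the only cell in column 5 that can hold 5 is r4c5.
Therefore r4c5 = 5.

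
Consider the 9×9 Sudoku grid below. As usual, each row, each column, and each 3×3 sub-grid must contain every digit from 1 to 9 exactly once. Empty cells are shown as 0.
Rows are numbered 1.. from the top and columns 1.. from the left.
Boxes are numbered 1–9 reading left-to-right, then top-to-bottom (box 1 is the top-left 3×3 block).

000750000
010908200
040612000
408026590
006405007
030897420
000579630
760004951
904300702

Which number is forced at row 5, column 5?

3

Row 5 already contains {4, 5, 6, 7}.
Column 5 already contains {1, 2, 5, 7, 9}.
Its 3×3 block (box 5) already contains {2, 4, 5, 6, 7, 8, 9}.
The only value from 1–9 not eliminated is 3, so row 5, column 5 = 3.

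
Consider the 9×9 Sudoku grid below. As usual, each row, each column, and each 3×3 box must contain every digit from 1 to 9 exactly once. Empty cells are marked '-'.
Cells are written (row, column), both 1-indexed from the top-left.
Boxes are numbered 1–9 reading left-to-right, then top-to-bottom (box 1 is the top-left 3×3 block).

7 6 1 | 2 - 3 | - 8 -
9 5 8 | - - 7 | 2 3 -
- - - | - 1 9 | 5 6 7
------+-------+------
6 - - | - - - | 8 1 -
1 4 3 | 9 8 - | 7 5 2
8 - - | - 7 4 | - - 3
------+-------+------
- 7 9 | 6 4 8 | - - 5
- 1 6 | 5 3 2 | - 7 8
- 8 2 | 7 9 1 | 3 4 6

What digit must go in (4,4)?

3

Row 4 already contains {1, 6, 8}.
Column 4 already contains {2, 5, 6, 7, 9}.
Its 3×3 block (box 5) already contains {4, 7, 8, 9}.
The only value from 1–9 not eliminated is 3, so (4,4) = 3.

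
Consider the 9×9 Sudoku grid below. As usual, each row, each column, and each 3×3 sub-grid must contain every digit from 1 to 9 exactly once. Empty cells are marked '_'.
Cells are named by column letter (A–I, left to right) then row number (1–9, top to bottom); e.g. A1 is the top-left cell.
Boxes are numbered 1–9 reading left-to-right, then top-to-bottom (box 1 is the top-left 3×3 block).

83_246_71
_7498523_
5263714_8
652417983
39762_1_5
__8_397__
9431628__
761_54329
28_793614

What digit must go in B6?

1

Row 6 already contains {3, 7, 8, 9}.
Column B already contains {2, 3, 4, 5, 6, 7, 8, 9}.
Its 3×3 block (box 4) already contains {2, 3, 5, 6, 7, 8, 9}.
The only value from 1–9 not eliminated is 1, so B6 = 1.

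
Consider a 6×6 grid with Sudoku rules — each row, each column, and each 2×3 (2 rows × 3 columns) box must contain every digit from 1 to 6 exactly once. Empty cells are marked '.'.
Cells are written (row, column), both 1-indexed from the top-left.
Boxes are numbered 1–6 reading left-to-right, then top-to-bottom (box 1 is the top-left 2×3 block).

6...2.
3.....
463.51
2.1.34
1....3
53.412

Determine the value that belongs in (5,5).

Row 5 already contains {1, 3}.
Column 5 already contains {1, 2, 3, 5}.
Its 2×3 block (box 6) already contains {1, 2, 3, 4}.
The only value from 1–6 not eliminated is 6, so (5,5) = 6.

6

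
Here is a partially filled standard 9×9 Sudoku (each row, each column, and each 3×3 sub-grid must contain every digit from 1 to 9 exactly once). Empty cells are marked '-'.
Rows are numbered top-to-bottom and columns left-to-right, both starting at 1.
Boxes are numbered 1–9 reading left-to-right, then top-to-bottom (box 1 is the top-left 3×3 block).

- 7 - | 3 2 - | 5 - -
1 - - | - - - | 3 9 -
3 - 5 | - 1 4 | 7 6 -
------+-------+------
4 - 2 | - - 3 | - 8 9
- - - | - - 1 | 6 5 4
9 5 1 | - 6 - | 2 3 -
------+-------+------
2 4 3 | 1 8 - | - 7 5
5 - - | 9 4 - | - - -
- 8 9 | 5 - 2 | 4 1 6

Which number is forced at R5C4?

Cell R5C4 itself could take any of {2, 7, 8} by direct elimination.
Consider where 2 can go in row 5.
R5C1 is out (column 1 already has a 2).
R5C2 is out (box 4 already has a 2).
R5C3 is out (column 3 already has a 2).
R5C5 is out (column 5 already has a 2).
So the only cell in row 5 that can hold 2 is R5C4.
Therefore R5C4 = 2.

2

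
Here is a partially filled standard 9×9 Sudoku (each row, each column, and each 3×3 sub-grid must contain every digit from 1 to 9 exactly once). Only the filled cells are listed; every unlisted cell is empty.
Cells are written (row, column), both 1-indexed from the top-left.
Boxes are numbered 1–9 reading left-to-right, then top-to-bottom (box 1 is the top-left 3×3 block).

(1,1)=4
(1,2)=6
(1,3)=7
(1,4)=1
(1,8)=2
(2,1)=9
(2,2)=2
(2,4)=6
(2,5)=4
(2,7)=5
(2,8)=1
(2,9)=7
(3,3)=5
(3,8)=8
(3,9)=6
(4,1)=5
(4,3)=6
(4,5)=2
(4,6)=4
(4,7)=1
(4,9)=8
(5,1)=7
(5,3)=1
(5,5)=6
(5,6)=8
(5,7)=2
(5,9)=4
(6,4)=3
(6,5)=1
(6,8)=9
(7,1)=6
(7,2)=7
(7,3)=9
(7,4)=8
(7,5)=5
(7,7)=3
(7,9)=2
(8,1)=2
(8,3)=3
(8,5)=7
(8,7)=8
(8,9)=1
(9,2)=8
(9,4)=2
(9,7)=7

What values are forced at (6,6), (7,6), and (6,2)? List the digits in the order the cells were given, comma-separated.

7,1,4

For (6,6):
  Consider where 7 can go in row 6.
  (6,1) is out (column 1 already has a 7).
  (6,2) is out (column 2 already has a 7).
  (6,3) is out (column 3 already has a 7).
  (6,7) is out (column 7 already has a 7).
  (6,9) is out (column 9 already has a 7).
  So the only cell in row 6 that can hold 7 is (6,6).
  So (6,6) = 7.
For (7,6):
  Row 7 already contains {2, 3, 5, 6, 7, 8, 9}.
  Column 6 already contains {4, 8}.
  Its 3×3 block (box 8) already contains {2, 5, 7, 8}.
  The only value from 1–9 not eliminated is 1, so (7,6) = 1.
For (6,2):
  Row 6 already contains {1, 3, 9}.
  Column 2 already contains {2, 6, 7, 8}.
  Its 3×3 block (box 4) already contains {1, 5, 6, 7}.
  The only value from 1–9 not eliminated is 4, so (6,2) = 4.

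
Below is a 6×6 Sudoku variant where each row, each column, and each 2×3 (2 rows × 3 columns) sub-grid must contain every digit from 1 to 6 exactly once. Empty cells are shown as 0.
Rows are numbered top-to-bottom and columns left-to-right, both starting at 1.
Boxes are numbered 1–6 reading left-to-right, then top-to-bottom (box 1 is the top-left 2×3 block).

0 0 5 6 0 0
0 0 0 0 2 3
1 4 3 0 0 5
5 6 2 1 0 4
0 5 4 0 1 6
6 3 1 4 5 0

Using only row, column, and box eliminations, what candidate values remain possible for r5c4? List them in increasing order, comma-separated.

Row 5 already contains {1, 4, 5, 6}.
Column 4 already contains {1, 4, 6}.
Its 2×3 block (box 6) already contains {1, 4, 5, 6}.
Removing those from 1–6 leaves {2, 3} as the candidates for r5c4.

2,3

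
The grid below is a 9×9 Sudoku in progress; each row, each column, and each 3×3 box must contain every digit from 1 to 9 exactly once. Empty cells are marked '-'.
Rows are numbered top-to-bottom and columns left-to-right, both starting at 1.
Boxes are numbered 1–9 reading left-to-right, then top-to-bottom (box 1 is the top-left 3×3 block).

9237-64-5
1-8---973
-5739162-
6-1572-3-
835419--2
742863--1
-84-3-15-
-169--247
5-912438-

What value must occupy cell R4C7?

8

Row 4 already contains {1, 2, 3, 5, 6, 7}.
Column 7 already contains {1, 2, 3, 4, 6, 9}.
Its 3×3 block (box 6) already contains {1, 2, 3}.
The only value from 1–9 not eliminated is 8, so R4C7 = 8.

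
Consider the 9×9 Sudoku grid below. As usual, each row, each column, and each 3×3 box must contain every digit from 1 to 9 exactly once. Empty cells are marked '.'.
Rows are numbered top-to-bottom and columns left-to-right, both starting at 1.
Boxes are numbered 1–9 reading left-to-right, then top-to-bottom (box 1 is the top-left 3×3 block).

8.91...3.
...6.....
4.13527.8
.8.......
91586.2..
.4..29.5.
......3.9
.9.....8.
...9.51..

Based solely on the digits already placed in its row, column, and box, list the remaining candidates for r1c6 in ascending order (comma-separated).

Row 1 already contains {1, 3, 8, 9}.
Column 6 already contains {2, 5, 9}.
Its 3×3 block (box 2) already contains {1, 2, 3, 5, 6}.
Removing those from 1–9 leaves {4, 7} as the candidates for r1c6.

4,7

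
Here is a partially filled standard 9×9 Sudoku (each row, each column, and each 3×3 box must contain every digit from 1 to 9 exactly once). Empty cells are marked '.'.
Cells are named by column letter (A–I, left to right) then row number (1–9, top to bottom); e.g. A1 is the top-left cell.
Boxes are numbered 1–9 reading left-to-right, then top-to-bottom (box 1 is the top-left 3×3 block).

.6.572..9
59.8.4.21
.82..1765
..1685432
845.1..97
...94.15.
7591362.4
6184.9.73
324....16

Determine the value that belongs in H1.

4

Cell H1 itself could take any of {4, 8} by direct elimination.
Consider where 4 can go in box 3.
G1 is out (column G already has a 4).
G2 is out (row 2 already has a 4).
So the only cell in box 3 that can hold 4 is H1.
Therefore H1 = 4.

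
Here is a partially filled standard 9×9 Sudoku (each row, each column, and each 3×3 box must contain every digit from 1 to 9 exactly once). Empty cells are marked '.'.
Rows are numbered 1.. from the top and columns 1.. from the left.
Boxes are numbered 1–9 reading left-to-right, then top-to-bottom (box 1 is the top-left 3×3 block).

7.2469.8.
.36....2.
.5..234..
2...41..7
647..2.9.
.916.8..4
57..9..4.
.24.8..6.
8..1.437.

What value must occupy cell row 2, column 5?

1

Cell row 2, column 5 itself could take any of {1, 5, 7} by direct elimination.
Consider where 1 can go in box 2.
row 2, column 4 is out (column 4 already has a 1).
row 2, column 6 is out (column 6 already has a 1).
row 3, column 4 is out (column 4 already has a 1).
So the only cell in box 2 that can hold 1 is row 2, column 5.
Therefore row 2, column 5 = 1.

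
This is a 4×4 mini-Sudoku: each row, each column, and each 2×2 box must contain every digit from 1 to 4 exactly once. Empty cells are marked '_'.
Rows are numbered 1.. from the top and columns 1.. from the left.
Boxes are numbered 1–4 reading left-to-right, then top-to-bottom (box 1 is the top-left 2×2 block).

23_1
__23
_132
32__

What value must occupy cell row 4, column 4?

Row 4 already contains {2, 3}.
Column 4 already contains {1, 2, 3}.
Its 2×2 block (box 4) already contains {2, 3}.
The only value from 1–4 not eliminated is 4, so row 4, column 4 = 4.

4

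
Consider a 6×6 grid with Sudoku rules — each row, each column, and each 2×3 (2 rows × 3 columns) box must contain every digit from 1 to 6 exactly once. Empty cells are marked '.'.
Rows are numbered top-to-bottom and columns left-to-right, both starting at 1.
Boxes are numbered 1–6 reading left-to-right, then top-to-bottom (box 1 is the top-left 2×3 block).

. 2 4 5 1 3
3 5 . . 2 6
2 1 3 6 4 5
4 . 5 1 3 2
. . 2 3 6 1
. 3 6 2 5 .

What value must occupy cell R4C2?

Row 4 already contains {1, 2, 3, 4, 5}.
Column 2 already contains {1, 2, 3, 5}.
Its 2×3 block (box 3) already contains {1, 2, 3, 4, 5}.
The only value from 1–6 not eliminated is 6, so R4C2 = 6.

6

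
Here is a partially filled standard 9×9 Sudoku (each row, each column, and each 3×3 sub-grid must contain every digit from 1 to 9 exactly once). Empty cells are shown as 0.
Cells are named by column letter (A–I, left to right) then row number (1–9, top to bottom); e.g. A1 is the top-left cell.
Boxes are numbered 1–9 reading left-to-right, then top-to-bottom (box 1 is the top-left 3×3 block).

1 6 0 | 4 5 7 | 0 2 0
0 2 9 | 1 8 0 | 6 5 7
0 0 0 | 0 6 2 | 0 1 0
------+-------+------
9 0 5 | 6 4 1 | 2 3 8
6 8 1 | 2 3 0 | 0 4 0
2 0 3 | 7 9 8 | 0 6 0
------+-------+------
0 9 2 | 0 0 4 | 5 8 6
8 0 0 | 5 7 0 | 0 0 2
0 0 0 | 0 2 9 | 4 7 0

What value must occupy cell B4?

Row 4 already contains {1, 2, 3, 4, 5, 6, 8, 9}.
Column B already contains {2, 6, 8, 9}.
Its 3×3 block (box 4) already contains {1, 2, 3, 5, 6, 8, 9}.
The only value from 1–9 not eliminated is 7, so B4 = 7.

7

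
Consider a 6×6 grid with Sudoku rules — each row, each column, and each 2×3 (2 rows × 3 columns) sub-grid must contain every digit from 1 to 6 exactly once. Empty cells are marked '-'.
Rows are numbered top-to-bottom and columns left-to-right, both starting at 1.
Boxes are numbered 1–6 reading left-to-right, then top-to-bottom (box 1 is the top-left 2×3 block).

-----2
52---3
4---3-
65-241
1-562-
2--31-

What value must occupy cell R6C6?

5

Cell R6C6 itself could take any of {4, 5} by direct elimination.
Consider where 5 can go in row 6.
R6C2 is out (column 2 already has a 5).
R6C3 is out (column 3 already has a 5).
So the only cell in row 6 that can hold 5 is R6C6.
Therefore R6C6 = 5.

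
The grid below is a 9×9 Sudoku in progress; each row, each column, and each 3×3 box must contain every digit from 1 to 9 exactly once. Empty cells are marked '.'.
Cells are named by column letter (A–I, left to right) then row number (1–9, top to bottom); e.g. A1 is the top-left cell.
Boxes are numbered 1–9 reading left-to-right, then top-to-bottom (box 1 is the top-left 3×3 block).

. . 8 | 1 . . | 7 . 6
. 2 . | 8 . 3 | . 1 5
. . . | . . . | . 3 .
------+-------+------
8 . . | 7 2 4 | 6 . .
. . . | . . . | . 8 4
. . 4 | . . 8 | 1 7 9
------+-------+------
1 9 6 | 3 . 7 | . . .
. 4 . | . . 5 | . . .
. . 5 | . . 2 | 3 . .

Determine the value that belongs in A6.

2

Cell A6 itself could take any of {2, 3, 5, 6} by direct elimination.
Consider where 2 can go in row 6.
B6 is out (column B already has a 2).
D6 is out (box 5 already has a 2).
E6 is out (column E already has a 2).
So the only cell in row 6 that can hold 2 is A6.
Therefore A6 = 2.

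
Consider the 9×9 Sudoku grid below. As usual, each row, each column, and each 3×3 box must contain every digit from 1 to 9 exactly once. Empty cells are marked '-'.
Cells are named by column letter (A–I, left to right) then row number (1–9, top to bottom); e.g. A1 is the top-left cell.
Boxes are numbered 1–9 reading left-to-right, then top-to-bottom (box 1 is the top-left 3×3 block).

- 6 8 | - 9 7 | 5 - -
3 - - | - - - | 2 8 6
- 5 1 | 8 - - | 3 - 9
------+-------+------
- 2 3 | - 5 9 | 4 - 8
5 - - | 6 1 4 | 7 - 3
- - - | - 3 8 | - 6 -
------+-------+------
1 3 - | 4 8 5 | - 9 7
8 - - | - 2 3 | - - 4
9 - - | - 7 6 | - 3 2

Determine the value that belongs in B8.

7

Row 8 already contains {2, 3, 4, 8}.
Column B already contains {2, 3, 5, 6}.
Its 3×3 block (box 7) already contains {1, 3, 8, 9}.
The only value from 1–9 not eliminated is 7, so B8 = 7.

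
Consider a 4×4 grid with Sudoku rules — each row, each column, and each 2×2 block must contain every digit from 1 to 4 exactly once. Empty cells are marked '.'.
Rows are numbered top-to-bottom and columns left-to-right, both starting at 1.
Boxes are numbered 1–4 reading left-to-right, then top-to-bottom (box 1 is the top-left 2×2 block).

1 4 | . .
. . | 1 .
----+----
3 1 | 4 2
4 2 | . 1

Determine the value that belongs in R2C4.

Cell R2C4 itself could take any of {3, 4} by direct elimination.
Consider where 4 can go in box 2.
R1C3 is out (row 1 already has a 4).
R1C4 is out (row 1 already has a 4).
So the only cell in box 2 that can hold 4 is R2C4.
Therefore R2C4 = 4.

4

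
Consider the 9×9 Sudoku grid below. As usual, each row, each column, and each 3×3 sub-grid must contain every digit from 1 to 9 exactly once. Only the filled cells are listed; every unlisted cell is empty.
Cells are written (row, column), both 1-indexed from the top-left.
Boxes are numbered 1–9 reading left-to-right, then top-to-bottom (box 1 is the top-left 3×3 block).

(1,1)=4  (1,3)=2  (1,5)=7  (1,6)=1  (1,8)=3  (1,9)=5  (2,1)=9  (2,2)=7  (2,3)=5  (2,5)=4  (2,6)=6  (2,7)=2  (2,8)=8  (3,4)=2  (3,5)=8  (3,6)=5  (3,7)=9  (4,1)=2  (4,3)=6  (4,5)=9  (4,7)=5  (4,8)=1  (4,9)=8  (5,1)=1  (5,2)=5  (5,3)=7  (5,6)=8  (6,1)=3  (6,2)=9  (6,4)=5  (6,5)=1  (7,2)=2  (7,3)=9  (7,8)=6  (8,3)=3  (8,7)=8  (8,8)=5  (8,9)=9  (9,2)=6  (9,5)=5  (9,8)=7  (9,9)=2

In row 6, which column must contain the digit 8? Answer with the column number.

3

Consider where 8 can go in row 6.
(6,6) is out (column 6 already has a 8).
(6,7) is out (column 7 already has a 8).
(6,8) is out (column 8 already has a 8).
(6,9) is out (column 9 already has a 8).
So the only cell in row 6 that can hold 8 is (6,3).
That is column 3.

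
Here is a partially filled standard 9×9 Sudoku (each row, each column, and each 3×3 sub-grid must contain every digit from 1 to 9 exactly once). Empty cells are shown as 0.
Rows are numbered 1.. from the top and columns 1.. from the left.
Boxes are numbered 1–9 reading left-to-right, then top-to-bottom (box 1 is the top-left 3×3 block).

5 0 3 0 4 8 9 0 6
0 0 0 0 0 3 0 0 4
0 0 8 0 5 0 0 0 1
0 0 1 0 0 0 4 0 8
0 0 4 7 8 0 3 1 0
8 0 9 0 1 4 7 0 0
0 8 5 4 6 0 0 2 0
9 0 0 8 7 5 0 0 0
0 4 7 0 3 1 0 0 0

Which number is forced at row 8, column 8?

Cell row 8, column 8 itself could take any of {3, 4, 6} by direct elimination.
Consider where 4 can go in row 8.
row 8, column 2 is out (column 2 already has a 4).
row 8, column 3 is out (column 3 already has a 4).
row 8, column 7 is out (column 7 already has a 4).
row 8, column 9 is out (column 9 already has a 4).
So the only cell in row 8 that can hold 4 is row 8, column 8.
Therefore row 8, column 8 = 4.

4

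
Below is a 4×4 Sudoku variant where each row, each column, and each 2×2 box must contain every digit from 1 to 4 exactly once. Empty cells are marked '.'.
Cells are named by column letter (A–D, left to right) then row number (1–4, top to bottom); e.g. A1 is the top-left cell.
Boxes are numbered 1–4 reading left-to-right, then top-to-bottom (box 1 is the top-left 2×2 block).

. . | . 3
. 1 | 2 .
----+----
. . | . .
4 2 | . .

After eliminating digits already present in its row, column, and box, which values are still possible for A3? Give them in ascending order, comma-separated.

1,3

Row 3 already contains {}.
Column A already contains {4}.
Its 2×2 block (box 3) already contains {2, 4}.
Removing those from 1–4 leaves {1, 3} as the candidates for A3.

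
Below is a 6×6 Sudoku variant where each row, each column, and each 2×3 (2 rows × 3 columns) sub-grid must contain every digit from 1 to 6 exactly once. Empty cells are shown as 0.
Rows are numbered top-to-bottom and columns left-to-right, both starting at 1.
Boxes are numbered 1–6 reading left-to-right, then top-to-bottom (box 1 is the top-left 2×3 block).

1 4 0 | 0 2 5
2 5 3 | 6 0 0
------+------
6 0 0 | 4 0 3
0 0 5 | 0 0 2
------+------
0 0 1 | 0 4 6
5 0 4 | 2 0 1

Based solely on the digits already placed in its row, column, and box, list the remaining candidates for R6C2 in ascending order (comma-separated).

3,6

Row 6 already contains {1, 2, 4, 5}.
Column 2 already contains {4, 5}.
Its 2×3 block (box 5) already contains {1, 4, 5}.
Removing those from 1–6 leaves {3, 6} as the candidates for R6C2.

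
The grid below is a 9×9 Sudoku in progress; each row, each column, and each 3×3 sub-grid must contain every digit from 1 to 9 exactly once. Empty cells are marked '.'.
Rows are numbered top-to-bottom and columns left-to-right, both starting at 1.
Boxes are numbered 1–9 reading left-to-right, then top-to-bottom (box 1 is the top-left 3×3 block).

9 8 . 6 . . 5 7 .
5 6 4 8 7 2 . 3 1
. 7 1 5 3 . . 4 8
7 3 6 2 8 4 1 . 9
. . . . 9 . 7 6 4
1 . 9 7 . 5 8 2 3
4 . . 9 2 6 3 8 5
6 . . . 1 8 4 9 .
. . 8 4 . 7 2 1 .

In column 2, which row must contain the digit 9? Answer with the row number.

Consider where 9 can go in column 2.
R5C2 is out (row 5 already has a 9).
R6C2 is out (row 6 already has a 9).
R7C2 is out (row 7 already has a 9).
R8C2 is out (row 8 already has a 9).
So the only cell in column 2 that can hold 9 is R9C2.
That is row 9.

9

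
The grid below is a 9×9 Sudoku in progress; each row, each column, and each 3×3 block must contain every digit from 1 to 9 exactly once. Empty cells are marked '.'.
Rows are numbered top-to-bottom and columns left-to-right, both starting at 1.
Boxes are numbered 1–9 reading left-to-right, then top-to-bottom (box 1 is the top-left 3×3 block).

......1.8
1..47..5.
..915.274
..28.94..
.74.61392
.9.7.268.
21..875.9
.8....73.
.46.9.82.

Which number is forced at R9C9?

1

Row 9 already contains {2, 4, 6, 8, 9}.
Column 9 already contains {2, 4, 8, 9}.
Its 3×3 block (box 9) already contains {2, 3, 5, 7, 8, 9}.
The only value from 1–9 not eliminated is 1, so R9C9 = 1.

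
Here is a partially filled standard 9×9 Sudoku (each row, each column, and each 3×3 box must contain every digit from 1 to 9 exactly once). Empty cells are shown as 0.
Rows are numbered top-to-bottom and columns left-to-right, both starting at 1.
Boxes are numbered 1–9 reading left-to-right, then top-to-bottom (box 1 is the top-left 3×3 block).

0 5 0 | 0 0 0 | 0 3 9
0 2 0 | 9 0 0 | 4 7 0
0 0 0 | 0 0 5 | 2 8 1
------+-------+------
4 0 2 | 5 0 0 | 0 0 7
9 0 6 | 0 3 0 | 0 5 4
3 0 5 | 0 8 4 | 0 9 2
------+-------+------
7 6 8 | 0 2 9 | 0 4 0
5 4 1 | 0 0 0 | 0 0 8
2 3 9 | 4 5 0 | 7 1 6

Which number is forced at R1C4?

8

Cell R1C4 itself could take any of {1, 2, 6, 7, 8} by direct elimination.
Consider where 8 can go in column 4.
R3C4 is out (row 3 already has a 8).
R5C4 is out (box 5 already has a 8).
R6C4 is out (row 6 already has a 8).
R7C4 is out (row 7 already has a 8).
R8C4 is out (row 8 already has a 8).
So the only cell in column 4 that can hold 8 is R1C4.
Therefore R1C4 = 8.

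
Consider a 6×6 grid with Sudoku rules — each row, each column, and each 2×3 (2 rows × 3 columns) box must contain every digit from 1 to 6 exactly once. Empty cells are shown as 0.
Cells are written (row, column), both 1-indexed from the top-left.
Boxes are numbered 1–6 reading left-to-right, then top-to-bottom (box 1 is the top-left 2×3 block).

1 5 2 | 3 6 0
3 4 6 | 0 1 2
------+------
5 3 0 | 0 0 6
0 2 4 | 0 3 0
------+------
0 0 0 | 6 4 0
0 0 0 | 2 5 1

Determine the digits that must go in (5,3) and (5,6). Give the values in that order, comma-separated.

For (5,3):
  Consider where 5 can go in row 5.
  (5,1) is out (column 1 already has a 5).
  (5,2) is out (column 2 already has a 5).
  (5,6) is out (box 6 already has a 5).
  So the only cell in row 5 that can hold 5 is (5,3).
  So (5,3) = 5.
For (5,6):
  Row 5 already contains {4, 6}.
  Column 6 already contains {1, 2, 6}.
  Its 2×3 block (box 6) already contains {1, 2, 4, 5, 6}.
  The only value from 1–6 not eliminated is 3, so (5,6) = 3.

5,3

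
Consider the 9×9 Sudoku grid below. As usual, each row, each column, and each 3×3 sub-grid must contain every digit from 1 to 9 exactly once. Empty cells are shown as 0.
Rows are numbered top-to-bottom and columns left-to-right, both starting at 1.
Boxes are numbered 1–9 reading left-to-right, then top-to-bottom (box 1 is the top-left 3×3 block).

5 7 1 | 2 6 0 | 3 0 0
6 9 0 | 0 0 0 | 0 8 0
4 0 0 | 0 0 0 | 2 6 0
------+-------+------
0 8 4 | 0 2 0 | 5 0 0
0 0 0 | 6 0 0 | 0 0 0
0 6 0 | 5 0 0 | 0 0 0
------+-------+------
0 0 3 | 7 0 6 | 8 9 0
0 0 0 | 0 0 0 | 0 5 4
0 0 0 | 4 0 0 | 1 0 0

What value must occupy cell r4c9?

6

Cell r4c9 itself could take any of {1, 3, 6, 7, 9} by direct elimination.
Consider where 6 can go in box 6.
r4c8 is out (column 8 already has a 6). r5c7 is out (row 5 already has a 6). r5c8 is out (row 5 already has a 6). r5c9 is out (row 5 already has a 6). The remaining empty cells in box 6 are similarly blocked.
So the only cell in box 6 that can hold 6 is r4c9.
Therefore r4c9 = 6.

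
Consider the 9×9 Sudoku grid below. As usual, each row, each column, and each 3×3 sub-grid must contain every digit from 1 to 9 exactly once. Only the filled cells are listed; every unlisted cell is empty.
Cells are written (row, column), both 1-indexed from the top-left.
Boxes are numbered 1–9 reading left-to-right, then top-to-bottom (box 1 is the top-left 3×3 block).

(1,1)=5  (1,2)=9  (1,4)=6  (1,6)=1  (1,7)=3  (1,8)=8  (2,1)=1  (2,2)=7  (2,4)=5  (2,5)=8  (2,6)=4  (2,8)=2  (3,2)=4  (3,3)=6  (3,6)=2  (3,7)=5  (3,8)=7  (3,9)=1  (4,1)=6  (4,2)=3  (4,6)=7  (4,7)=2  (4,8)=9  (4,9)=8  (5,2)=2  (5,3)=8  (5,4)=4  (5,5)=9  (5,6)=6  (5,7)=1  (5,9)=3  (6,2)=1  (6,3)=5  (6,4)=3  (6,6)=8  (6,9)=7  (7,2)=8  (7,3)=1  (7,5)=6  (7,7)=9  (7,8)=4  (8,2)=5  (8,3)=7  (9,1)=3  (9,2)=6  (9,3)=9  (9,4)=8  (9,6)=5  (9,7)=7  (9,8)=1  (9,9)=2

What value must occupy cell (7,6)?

3

Row 7 already contains {1, 4, 6, 8, 9}.
Column 6 already contains {1, 2, 4, 5, 6, 7, 8}.
Its 3×3 block (box 8) already contains {5, 6, 8}.
The only value from 1–9 not eliminated is 3, so (7,6) = 3.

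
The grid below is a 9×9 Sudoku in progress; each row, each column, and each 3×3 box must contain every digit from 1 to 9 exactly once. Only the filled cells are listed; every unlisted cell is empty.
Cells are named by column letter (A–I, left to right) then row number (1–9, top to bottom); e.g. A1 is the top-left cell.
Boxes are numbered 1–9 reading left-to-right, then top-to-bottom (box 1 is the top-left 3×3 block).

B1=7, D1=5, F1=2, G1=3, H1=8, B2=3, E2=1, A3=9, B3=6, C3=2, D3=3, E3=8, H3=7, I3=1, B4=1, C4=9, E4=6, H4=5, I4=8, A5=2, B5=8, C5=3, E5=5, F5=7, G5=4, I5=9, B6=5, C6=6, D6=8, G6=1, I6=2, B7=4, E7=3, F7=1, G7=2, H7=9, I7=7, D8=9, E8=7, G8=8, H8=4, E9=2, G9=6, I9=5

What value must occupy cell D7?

6

Row 7 already contains {1, 2, 3, 4, 7, 9}.
Column D already contains {3, 5, 8, 9}.
Its 3×3 block (box 8) already contains {1, 2, 3, 7, 9}.
The only value from 1–9 not eliminated is 6, so D7 = 6.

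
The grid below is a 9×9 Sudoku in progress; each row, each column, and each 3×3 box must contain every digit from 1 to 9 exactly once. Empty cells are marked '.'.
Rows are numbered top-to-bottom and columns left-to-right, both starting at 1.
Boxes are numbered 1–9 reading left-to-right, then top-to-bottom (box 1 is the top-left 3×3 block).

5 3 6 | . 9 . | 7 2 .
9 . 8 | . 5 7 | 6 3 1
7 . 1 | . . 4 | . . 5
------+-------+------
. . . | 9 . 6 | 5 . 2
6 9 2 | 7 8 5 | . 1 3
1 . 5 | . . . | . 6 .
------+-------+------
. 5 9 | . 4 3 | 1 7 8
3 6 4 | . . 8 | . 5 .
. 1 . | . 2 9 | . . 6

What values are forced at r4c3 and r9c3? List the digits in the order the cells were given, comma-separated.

3,7

For r4c3:
  Consider where 3 can go in column 3.
  r9c3 is out (box 7 already has a 3).
  So the only cell in column 3 that can hold 3 is r4c3.
  So r4c3 = 3.
For r9c3:
  Row 9 already contains {1, 2, 6, 9}.
  Column 3 already contains {1, 2, 4, 5, 6, 8, 9}.
  Its 3×3 block (box 7) already contains {1, 3, 4, 5, 6, 9}.
  The only value from 1–9 not eliminated is 7, so r9c3 = 7.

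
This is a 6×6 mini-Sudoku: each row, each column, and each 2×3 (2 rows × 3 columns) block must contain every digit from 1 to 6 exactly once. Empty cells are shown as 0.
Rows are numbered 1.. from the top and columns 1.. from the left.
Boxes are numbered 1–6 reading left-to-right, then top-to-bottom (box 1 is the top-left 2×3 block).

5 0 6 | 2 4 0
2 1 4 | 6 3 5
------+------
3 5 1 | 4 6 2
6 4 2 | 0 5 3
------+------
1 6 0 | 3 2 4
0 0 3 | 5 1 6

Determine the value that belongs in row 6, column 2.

Row 6 already contains {1, 3, 5, 6}.
Column 2 already contains {1, 4, 5, 6}.
Its 2×3 block (box 5) already contains {1, 3, 6}.
The only value from 1–6 not eliminated is 2, so row 6, column 2 = 2.

2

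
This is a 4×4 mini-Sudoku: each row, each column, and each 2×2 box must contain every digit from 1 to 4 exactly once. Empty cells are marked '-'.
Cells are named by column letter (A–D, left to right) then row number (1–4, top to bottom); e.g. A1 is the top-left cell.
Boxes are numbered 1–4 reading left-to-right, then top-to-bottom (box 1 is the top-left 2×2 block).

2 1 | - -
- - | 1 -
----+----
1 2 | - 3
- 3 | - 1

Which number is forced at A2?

3

Cell A2 itself could take any of {3, 4} by direct elimination.
Consider where 3 can go in row 2.
B2 is out (column B already has a 3).
D2 is out (column D already has a 3).
So the only cell in row 2 that can hold 3 is A2.
Therefore A2 = 3.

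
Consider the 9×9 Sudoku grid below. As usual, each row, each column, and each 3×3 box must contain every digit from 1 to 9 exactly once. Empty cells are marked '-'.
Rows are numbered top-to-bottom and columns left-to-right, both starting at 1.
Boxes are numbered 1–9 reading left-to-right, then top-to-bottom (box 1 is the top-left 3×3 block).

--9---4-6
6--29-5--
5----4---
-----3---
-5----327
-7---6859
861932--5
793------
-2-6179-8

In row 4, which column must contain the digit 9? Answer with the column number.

1

Consider where 9 can go in row 4.
R4C2 is out (column 2 already has a 9). R4C3 is out (column 3 already has a 9). R4C4 is out (column 4 already has a 9). R4C5 is out (column 5 already has a 9). The remaining empty cells in row 4 are similarly blocked.
So the only cell in row 4 that can hold 9 is R4C1.
That is column 1.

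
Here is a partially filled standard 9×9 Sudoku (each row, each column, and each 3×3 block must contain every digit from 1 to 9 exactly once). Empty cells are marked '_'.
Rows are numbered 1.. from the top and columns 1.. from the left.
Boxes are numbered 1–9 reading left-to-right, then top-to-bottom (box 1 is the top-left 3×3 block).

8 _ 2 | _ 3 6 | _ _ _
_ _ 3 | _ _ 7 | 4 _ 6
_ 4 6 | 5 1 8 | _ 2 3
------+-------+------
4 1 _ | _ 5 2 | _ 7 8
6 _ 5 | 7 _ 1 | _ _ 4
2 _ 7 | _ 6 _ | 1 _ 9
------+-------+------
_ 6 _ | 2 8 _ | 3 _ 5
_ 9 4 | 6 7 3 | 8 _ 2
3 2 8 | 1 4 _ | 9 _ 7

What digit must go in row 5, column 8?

3

Row 5 already contains {1, 4, 5, 6, 7}.
Column 8 already contains {2, 7}.
Its 3×3 block (box 6) already contains {1, 4, 7, 8, 9}.
The only value from 1–9 not eliminated is 3, so row 5, column 8 = 3.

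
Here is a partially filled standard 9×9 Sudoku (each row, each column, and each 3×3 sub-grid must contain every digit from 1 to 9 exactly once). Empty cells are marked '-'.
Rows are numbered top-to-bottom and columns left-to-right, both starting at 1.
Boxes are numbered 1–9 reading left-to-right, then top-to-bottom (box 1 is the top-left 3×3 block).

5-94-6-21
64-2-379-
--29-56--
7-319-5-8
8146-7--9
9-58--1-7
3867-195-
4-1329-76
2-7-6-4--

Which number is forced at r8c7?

Row 8 already contains {1, 2, 3, 4, 6, 7, 9}.
Column 7 already contains {1, 4, 5, 6, 7, 9}.
Its 3×3 block (box 9) already contains {4, 5, 6, 7, 9}.
The only value from 1–9 not eliminated is 8, so r8c7 = 8.

8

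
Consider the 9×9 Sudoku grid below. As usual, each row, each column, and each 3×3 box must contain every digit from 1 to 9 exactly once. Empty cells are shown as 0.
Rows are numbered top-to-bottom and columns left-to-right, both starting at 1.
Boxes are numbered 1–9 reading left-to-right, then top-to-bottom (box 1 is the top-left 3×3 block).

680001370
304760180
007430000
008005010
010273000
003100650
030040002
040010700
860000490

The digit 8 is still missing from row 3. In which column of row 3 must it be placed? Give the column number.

Consider where 8 can go in row 3.
r3c1 is out (column 1 already has a 8).
r3c2 is out (column 2 already has a 8).
r3c7 is out (box 3 already has a 8).
r3c8 is out (column 8 already has a 8).
r3c9 is out (box 3 already has a 8).
So the only cell in row 3 that can hold 8 is r3c6.
That is column 6.

6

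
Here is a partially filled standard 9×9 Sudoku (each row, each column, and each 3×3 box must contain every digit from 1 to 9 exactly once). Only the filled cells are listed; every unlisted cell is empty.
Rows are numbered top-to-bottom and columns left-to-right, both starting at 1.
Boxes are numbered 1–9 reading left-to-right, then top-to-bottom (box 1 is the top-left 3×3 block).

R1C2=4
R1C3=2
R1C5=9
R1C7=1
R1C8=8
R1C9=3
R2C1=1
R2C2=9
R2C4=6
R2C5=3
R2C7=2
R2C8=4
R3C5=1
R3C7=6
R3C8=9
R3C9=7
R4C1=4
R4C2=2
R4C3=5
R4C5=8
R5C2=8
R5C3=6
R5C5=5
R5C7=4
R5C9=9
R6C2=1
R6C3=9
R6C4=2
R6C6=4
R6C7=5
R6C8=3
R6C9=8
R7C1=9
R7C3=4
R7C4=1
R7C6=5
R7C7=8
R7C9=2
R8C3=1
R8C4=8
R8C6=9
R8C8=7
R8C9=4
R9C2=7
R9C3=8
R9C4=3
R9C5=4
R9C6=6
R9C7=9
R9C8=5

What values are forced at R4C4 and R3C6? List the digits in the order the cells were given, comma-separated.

For R4C4:
  Consider where 9 can go in column 4.
  R1C4 is out (row 1 already has a 9).
  R3C4 is out (row 3 already has a 9).
  R5C4 is out (row 5 already has a 9).
  So the only cell in column 4 that can hold 9 is R4C4.
  So R4C4 = 9.
For R3C6:
  Consider where 2 can go in box 2.
  R1C4 is out (row 1 already has a 2).
  R1C6 is out (row 1 already has a 2).
  R2C6 is out (row 2 already has a 2).
  R3C4 is out (column 4 already has a 2).
  So the only cell in box 2 that can hold 2 is R3C6.
  So R3C6 = 2.

9,2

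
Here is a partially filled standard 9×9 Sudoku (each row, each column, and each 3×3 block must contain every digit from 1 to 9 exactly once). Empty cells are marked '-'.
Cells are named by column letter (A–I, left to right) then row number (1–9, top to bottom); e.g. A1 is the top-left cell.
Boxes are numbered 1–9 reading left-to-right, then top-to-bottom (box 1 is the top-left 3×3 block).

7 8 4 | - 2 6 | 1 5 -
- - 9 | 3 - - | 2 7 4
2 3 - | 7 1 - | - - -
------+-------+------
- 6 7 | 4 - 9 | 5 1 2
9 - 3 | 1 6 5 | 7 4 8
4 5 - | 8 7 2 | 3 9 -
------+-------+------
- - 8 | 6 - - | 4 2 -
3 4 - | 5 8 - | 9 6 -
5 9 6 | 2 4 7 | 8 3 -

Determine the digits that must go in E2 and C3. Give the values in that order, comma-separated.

For E2:
  Row 2 already contains {2, 3, 4, 7, 9}.
  Column E already contains {1, 2, 4, 6, 7, 8}.
  Its 3×3 block (box 2) already contains {1, 2, 3, 6, 7}.
  The only value from 1–9 not eliminated is 5, so E2 = 5.
For C3:
  Row 3 already contains {1, 2, 3, 7}.
  Column C already contains {3, 4, 6, 7, 8, 9}.
  Its 3×3 block (box 1) already contains {2, 3, 4, 7, 8, 9}.
  The only value from 1–9 not eliminated is 5, so C3 = 5.

5,5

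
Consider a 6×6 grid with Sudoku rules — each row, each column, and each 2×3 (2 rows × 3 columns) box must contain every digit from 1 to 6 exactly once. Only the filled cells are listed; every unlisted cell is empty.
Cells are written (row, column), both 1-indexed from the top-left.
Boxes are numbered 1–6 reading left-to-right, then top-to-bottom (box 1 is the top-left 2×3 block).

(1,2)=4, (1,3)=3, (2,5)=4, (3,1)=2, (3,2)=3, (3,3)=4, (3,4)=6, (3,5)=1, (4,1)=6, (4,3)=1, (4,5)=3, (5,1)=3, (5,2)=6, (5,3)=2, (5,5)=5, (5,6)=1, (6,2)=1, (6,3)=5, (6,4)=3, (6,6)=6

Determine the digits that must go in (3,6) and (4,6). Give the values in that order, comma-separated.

5,4

For (3,6):
  Row 3 already contains {1, 2, 3, 4, 6}.
  Column 6 already contains {1, 6}.
  Its 2×3 block (box 4) already contains {1, 3, 6}.
  The only value from 1–6 not eliminated is 5, so (3,6) = 5.
For (4,6):
  Consider where 4 can go in column 6.
  (1,6) is out (row 1 already has a 4).
  (2,6) is out (row 2 already has a 4).
  (3,6) is out (row 3 already has a 4).
  So the only cell in column 6 that can hold 4 is (4,6).
  So (4,6) = 4.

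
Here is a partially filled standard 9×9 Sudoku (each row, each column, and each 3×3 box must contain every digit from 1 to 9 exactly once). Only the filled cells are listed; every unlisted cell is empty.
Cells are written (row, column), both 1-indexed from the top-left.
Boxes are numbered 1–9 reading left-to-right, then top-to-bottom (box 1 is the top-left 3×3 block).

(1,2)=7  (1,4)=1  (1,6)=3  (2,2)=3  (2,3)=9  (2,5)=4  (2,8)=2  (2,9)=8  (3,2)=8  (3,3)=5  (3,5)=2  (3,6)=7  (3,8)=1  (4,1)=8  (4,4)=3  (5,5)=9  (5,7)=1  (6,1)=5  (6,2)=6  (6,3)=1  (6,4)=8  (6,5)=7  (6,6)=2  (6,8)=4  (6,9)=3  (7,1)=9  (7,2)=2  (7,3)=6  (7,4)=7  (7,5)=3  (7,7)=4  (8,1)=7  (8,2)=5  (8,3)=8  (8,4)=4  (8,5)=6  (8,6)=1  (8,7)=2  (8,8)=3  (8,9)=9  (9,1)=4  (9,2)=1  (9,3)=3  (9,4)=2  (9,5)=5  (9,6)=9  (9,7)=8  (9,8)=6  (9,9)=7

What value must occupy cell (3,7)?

Cell (3,7) itself could take any of {3, 6, 9} by direct elimination.
Consider where 3 can go in row 3.
(3,1) is out (box 1 already has a 3).
(3,4) is out (column 4 already has a 3).
(3,9) is out (column 9 already has a 3).
So the only cell in row 3 that can hold 3 is (3,7).
Therefore (3,7) = 3.

3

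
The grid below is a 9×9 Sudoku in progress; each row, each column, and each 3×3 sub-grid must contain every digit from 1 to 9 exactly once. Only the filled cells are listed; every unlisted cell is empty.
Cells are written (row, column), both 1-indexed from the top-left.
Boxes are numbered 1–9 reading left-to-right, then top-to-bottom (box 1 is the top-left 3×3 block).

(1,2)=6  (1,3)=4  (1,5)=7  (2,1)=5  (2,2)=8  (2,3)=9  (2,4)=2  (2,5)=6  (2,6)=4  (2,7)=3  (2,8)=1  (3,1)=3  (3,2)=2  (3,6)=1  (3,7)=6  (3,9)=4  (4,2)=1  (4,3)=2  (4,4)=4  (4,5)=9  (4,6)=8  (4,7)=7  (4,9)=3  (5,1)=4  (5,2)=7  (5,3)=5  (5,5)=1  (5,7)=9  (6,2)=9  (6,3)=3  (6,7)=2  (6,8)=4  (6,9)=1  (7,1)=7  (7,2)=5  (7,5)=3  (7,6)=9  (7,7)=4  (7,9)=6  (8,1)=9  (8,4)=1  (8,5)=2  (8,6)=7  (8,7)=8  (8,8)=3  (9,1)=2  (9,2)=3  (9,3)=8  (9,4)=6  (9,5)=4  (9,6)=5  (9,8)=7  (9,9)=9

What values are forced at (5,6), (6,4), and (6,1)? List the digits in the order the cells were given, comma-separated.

2,7,8

For (5,6):
  Consider where 2 can go in box 5.
  (5,4) is out (column 4 already has a 2).
  (6,4) is out (row 6 already has a 2).
  (6,5) is out (row 6 already has a 2).
  (6,6) is out (row 6 already has a 2).
  So the only cell in box 5 that can hold 2 is (5,6).
  So (5,6) = 2.
For (6,4):
  Consider where 7 can go in column 4.
  (1,4) is out (row 1 already has a 7).
  (3,4) is out (box 2 already has a 7).
  (5,4) is out (row 5 already has a 7).
  (7,4) is out (row 7 already has a 7).
  So the only cell in column 4 that can hold 7 is (6,4).
  So (6,4) = 7.
For (6,1):
  Consider where 8 can go in row 6.
  (6,4) is out (box 5 already has a 8).
  (6,5) is out (box 5 already has a 8).
  (6,6) is out (column 6 already has a 8).
  So the only cell in row 6 that can hold 8 is (6,1).
  So (6,1) = 8.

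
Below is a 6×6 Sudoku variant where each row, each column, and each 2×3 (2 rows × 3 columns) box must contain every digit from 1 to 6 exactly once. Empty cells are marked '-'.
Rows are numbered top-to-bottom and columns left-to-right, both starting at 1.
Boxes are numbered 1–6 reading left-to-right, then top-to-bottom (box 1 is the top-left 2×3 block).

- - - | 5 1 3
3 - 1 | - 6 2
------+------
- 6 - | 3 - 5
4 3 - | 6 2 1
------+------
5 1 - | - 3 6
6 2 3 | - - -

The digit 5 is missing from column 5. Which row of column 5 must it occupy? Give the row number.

Consider where 5 can go in column 5.
R3C5 is out (row 3 already has a 5).
So the only cell in column 5 that can hold 5 is R6C5.
That is row 6.

6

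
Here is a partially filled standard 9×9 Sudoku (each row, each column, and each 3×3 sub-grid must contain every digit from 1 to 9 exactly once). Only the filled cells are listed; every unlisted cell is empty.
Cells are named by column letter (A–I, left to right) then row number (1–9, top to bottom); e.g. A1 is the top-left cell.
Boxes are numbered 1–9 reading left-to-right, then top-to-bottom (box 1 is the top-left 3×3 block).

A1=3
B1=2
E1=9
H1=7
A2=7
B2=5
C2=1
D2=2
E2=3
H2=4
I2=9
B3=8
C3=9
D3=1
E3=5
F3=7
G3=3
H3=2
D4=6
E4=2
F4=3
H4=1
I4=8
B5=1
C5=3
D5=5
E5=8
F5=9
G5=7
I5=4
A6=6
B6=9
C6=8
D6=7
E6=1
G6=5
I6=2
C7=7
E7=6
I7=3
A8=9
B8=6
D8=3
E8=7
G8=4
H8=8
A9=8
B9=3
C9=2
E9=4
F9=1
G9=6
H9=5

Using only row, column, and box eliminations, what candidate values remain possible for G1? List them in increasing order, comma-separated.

Row 1 already contains {2, 3, 7, 9}.
Column G already contains {3, 4, 5, 6, 7}.
Its 3×3 block (box 3) already contains {2, 3, 4, 7, 9}.
Removing those from 1–9 leaves {1, 8} as the candidates for G1.

1,8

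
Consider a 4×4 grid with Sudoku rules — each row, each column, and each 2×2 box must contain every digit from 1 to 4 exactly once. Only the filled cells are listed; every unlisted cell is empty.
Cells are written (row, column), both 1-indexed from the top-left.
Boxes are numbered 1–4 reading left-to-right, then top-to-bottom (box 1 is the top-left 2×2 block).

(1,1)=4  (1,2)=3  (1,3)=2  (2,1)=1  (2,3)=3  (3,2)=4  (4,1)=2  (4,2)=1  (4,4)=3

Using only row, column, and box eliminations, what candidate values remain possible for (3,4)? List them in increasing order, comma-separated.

Row 3 already contains {4}.
Column 4 already contains {3}.
Its 2×2 block (box 4) already contains {3}.
Removing those from 1–4 leaves {1, 2} as the candidates for (3,4).

1,2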